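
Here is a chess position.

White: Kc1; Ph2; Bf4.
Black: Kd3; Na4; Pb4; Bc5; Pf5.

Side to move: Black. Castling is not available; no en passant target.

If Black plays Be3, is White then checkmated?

no

After Be3: white king on c1; in check: yes, from the black bishop on e3.
White has 3 legal replies: Kd1, Kb1, Bxe3.
In check but a legal move exists → not checkmate.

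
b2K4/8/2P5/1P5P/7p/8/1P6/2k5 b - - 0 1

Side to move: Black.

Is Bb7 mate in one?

no

After Bb7: white king on d8; in check: no.
White is not in check, so this cannot be checkmate.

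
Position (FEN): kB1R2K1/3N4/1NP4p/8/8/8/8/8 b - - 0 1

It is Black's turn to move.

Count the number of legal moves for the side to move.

0

Black to move; king on a8.
In check: yes, from the white knight on b6.
Legal moves: none.
Count: 0.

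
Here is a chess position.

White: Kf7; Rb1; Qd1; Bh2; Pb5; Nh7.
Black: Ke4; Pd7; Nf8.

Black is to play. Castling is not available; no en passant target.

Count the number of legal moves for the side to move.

Black to move; king on e4.
In check: no.
Legal moves: Nxh7, Ng6, Ne6, Kf5, Ke3, d6, d5.
Count: 7.

7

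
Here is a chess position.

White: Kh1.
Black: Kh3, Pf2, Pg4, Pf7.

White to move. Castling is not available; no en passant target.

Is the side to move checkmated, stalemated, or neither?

White to move; white king on h1.
In check: no.
King squares — g1: attacked by Pf2; g2: attacked by Kh3; h2: attacked by Kh3.
Legal moves for White: none.
Not in check and no legal moves → stalemate.

stalemate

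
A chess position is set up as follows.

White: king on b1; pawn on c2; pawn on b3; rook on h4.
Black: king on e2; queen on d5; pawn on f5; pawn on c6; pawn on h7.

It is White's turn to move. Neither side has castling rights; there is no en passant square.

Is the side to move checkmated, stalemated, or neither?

White to move; white king on b1.
In check: no.
Legal moves for White include: Rxh7, Rh6, Rh5, Rg4, Rf4, Re4+, Rd4, Rc4, Rb4, Ra4, Rh3, Rh2+, Rh1, Kb2, Ka2, Kc1, Ka1, b4, ... (list truncated; more exist).
White has legal moves and is not in check → neither.

neither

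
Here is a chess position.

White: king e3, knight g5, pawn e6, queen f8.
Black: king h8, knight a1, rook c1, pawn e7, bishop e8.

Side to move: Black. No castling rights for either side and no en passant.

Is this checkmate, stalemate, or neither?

checkmate

Black to move; black king on h8.
In check: yes, from the white queen on f8.
King squares — g7: attacked by Qf8; h7: attacked by Ng5; g8: attacked by Qf8.
Legal moves for Black: none.
In check with no legal moves → checkmate.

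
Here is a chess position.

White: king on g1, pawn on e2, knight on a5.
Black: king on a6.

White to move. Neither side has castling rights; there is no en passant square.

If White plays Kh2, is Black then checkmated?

After Kh2: black king on a6; in check: no.
Black is not in check, so this cannot be checkmate.

no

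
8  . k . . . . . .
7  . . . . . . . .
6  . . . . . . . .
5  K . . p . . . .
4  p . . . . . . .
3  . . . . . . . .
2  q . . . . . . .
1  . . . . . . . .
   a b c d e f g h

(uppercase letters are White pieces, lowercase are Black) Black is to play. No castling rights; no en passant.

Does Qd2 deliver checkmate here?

After Qd2: white king on a5; in check: yes, from the black queen on d2.
White has 4 legal replies: Kb6, Ka6, Kb5, Kxa4.
In check but a legal move exists → not checkmate.

no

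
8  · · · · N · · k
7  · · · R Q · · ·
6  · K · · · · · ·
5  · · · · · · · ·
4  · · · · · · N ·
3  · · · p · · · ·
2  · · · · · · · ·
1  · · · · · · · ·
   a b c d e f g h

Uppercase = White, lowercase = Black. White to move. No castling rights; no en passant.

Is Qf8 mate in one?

After Qf8: black king on h8; in check: yes, from the white queen on f8.
King squares — g7: attacked by Rd7; h7: attacked by Rd7; g8: attacked by Qf8.
Black has no legal moves → checkmate.

yes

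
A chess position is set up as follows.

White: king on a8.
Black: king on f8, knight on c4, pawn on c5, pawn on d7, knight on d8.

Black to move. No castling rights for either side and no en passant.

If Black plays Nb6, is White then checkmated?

no

After Nb6: white king on a8; in check: yes, from the black knight on b6.
White has 2 legal replies: Kb8, Ka7.
In check but a legal move exists → not checkmate.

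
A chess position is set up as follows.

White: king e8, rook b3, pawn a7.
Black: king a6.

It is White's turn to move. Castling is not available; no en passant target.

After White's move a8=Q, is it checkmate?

yes

After a8=Q: black king on a6; in check: yes, from the white queen on a8.
King squares — a5: attacked by Qa8; b5: attacked by Rb3; b6: attacked by Rb3; a7: attacked by Qa8; b7: attacked by Rb3.
Black has no legal moves → checkmate.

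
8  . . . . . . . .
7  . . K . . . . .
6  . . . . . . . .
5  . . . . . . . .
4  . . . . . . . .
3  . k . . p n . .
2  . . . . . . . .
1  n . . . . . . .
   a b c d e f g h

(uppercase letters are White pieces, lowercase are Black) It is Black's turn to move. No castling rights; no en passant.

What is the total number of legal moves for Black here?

Black to move; king on b3.
In check: no.
Legal moves: Ng5, Ne5, Nh4, Nd4, Nh2, Nd2, Ng1, Ne1, Kc4, Kb4, Ka4, Kc3, Ka3, Kc2, Kb2, Ka2, Nc2, e2.
Count: 18.

18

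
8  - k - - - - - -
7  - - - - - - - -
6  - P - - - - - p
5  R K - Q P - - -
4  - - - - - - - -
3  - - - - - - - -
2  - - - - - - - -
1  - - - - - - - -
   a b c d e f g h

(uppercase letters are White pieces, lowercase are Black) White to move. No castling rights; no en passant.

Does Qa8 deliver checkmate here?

After Qa8: black king on b8; in check: yes, from the white queen on a8.
King squares — a7: attacked by Ra5; b7: attacked by Qa8; c7: attacked by Pb6; a8: attacked by Ra5; c8: attacked by Qa8.
Black has no legal moves → checkmate.

yes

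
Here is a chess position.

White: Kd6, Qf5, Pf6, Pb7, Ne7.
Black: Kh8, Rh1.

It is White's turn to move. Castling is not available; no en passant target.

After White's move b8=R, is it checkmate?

yes

After b8=R: black king on h8; in check: yes, from the white rook on b8.
King squares — g7: attacked by Pf6; h7: attacked by Qf5; g8: attacked by Ne7.
Black has no legal moves → checkmate.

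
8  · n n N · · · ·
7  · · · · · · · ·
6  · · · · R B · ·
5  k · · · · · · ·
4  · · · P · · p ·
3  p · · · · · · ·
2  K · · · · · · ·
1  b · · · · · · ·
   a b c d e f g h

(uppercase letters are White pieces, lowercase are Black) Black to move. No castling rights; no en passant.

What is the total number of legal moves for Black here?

Black to move; king on a5.
In check: no.
Legal moves: Ne7, Na7, Nd6, Nb6, Nd7, Nc6, Na6, Kb5, Kb4, Ka4, Bxd4, Bc3, Bb2, g3.
Count: 14.

14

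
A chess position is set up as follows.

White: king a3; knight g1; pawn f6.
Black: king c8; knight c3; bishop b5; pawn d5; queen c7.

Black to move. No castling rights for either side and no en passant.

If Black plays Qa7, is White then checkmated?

no

After Qa7: white king on a3; in check: yes, from the black queen on a7.
White has 3 legal replies: Kb4, Kb3, Kb2.
In check but a legal move exists → not checkmate.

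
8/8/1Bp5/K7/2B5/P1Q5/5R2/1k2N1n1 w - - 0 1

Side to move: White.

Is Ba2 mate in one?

yes

After Ba2: black king on b1; in check: yes, from the white bishop on a2.
King squares — a1: attacked by Qc3; c1: attacked by Qc3; a2: attacked by Rf2; b2: attacked by Rf2; c2: attacked by Ne1.
Black has no legal moves → checkmate.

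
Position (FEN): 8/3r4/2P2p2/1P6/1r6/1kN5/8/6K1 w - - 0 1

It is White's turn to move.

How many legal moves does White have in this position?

White to move; king on g1.
In check: no.
Legal moves: Nd5, Ne4, Na4, Ne2, Na2, Nd1, Nb1, Kh2, Kg2, Kf2, Kh1, Kf1, cxd7, c7, b6.
Count: 15.

15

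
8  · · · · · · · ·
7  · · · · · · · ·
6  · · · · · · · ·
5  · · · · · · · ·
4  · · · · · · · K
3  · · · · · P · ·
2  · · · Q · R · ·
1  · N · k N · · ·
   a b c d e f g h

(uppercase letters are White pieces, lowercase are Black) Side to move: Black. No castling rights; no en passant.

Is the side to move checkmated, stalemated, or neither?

checkmate

Black to move; black king on d1.
In check: yes, from the white queen on d2.
King squares — c1: attacked by Qd2; e1: attacked by Qd2; c2: attacked by Ne1; d2: attacked by Nb1; e2: attacked by Qd2.
Legal moves for Black: none.
In check with no legal moves → checkmate.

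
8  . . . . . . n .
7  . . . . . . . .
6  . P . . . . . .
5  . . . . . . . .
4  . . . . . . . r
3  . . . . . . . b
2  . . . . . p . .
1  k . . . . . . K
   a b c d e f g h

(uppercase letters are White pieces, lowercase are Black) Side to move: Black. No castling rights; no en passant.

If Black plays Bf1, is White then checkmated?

After Bf1: white king on h1; in check: yes, from the black rook on h4.
King squares — g1: attacked by Pf2; g2: attacked by Bf1; h2: attacked by Rh4.
White has no legal moves → checkmate.

yes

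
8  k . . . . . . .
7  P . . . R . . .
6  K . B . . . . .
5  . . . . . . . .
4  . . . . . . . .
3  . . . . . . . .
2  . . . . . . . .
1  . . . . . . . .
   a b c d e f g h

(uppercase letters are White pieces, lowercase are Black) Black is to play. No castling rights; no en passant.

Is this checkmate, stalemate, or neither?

checkmate

Black to move; black king on a8.
In check: yes, from the white bishop on c6.
King squares — a7: attacked by Ka6; b7: attacked by Ka6; b8: attacked by Pa7.
Legal moves for Black: none.
In check with no legal moves → checkmate.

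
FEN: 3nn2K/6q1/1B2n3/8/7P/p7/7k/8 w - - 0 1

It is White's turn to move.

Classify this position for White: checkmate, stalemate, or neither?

White to move; white king on h8.
In check: yes, from the black queen on g7.
King squares — g7: attacked by Ne6; h7: attacked by Qg7; g8: attacked by Qg7.
Legal moves for White: none.
In check with no legal moves → checkmate.

checkmate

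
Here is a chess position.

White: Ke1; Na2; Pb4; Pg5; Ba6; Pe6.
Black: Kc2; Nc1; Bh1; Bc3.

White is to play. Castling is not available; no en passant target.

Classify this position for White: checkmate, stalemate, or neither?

neither

White to move; white king on e1.
In check: yes, from the black bishop on c3.
Legal moves for White: Kf2, Kf1, Nxc3.
White is in check but has 3 legal moves → neither.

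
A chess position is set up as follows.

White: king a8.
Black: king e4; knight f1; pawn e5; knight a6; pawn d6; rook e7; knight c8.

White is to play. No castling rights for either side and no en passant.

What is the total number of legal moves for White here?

White to move; king on a8.
In check: no.
Legal moves: none.
Count: 0.

0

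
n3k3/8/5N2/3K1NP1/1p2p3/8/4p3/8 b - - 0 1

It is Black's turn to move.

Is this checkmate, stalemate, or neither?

Black to move; black king on e8.
In check: yes, from the white knight on f6.
King squares — d7: attacked by Nf6; e7: attacked by Nf5; f7: available; d8: available; f8: available.
Legal moves for Black: Kf8, Kd8, Kf7.
Black is in check but has 3 legal moves → neither.

neither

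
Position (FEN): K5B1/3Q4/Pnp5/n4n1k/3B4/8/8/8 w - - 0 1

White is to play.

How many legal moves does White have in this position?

3

White to move; king on a8.
In check: yes, from the black knight on b6.
Legal moves: Kb8, Ka7, Bxb6.
Count: 3.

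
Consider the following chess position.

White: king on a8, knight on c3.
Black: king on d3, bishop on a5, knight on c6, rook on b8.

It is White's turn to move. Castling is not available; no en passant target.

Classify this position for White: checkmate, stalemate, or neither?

White to move; white king on a8.
In check: yes, from the black rook on b8.
King squares — a7: attacked by Nc6; b7: attacked by Rb8; b8: attacked by Nc6.
Legal moves for White: none.
In check with no legal moves → checkmate.

checkmate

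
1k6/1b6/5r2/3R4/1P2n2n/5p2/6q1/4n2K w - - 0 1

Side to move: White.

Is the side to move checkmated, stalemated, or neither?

White to move; white king on h1.
In check: yes, from the black queen on g2.
King squares — g1: attacked by Qg2; g2: attacked by Ne1; h2: attacked by Qg2.
Legal moves for White: none.
In check with no legal moves → checkmate.

checkmate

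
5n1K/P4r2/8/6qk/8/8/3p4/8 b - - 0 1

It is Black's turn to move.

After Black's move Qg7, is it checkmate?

yes

After Qg7: white king on h8; in check: yes, from the black queen on g7.
King squares — g7: attacked by Rf7; h7: attacked by Qg7; g8: attacked by Qg7.
White has no legal moves → checkmate.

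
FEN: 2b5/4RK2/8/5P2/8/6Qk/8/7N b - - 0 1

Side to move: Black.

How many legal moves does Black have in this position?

0

Black to move; king on h3.
In check: yes, from the white queen on g3.
Legal moves: none.
Count: 0.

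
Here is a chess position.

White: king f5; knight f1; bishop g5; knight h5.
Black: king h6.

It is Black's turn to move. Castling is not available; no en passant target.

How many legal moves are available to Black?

Black to move; king on h6.
In check: yes, from the white bishop on g5.
Legal moves: Kh7, Kxh5.
Count: 2.

2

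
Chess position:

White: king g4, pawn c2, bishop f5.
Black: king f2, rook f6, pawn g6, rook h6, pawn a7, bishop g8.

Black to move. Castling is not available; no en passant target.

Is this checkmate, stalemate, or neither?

Black to move; black king on f2.
In check: no.
Legal moves for Black include: Bh7, Bf7, Be6, Bd5, Bc4, Bb3, Ba2, Rh8, Rh7, Rh5, Rh4+, Rh3, Rh2, Rh1, Rf8, Rf7, Re6, Rd6, ... (list truncated; more exist).
Black has legal moves and is not in check → neither.

neither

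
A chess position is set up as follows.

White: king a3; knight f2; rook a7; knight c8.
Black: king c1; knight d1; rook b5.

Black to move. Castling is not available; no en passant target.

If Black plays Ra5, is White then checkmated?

no

After Ra5: white king on a3; in check: yes, from the black rook on a5.
White has 3 legal replies: Kb4, Kb3, Rxa5.
In check but a legal move exists → not checkmate.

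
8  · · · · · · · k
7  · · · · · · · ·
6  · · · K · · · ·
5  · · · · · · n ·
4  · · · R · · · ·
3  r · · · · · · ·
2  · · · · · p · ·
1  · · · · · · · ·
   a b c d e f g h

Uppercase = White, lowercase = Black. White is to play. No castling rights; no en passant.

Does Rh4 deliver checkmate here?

no

After Rh4: black king on h8; in check: yes, from the white rook on h4.
Black has 3 legal replies: Kg8, Kg7, Nh7.
In check but a legal move exists → not checkmate.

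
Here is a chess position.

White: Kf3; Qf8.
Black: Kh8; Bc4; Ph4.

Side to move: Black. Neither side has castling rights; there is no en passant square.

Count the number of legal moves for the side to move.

Black to move; king on h8.
In check: yes, from the white queen on f8.
Legal moves: Kh7, Bg8.
Count: 2.

2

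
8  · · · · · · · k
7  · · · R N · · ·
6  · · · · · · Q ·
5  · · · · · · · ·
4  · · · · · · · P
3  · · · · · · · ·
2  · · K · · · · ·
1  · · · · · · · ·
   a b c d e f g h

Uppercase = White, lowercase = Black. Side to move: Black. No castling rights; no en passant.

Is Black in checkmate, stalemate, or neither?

stalemate

Black to move; black king on h8.
In check: no.
King squares — g7: attacked by Qg6; h7: attacked by Qg6; g8: attacked by Qg6.
Legal moves for Black: none.
Not in check and no legal moves → stalemate.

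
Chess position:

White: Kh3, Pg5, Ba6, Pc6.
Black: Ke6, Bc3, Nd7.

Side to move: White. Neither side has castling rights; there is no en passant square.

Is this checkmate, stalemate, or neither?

White to move; white king on h3.
In check: no.
Legal moves for White: Bc8, Bb7, Bb5, Bc4+, Bd3, Be2, Bf1, Kh4, Kg4, Kg3, Kh2, Kg2, cxd7, c7, g6.
White has 15 legal moves and is not in check → neither.

neither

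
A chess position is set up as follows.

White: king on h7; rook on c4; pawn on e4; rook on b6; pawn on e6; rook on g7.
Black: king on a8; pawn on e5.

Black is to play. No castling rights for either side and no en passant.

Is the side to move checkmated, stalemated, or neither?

Black to move; black king on a8.
In check: no.
King squares — a7: attacked by Rg7; b7: attacked by Rb6; b8: attacked by Rb6.
Legal moves for Black: none.
Not in check and no legal moves → stalemate.

stalemate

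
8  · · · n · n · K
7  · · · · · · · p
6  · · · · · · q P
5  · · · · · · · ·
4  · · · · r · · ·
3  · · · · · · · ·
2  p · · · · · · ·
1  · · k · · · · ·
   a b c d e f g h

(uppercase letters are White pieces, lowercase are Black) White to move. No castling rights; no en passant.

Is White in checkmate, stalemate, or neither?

stalemate

White to move; white king on h8.
In check: no.
King squares — g7: attacked by Qg6; h7: attacked by Qg6; g8: attacked by Qg6.
Legal moves for White: none.
Not in check and no legal moves → stalemate.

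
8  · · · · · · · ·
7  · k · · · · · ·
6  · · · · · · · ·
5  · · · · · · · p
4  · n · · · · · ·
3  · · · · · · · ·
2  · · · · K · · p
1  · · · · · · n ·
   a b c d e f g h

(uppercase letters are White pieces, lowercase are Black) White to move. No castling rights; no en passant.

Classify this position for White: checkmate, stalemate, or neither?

White to move; white king on e2.
In check: yes, from the black knight on g1.
King squares — d1: available; e1: available; f1: available; d2: available; f2: available; d3: attacked by Nb4; e3: available; f3: attacked by Ng1.
Legal moves for White: Ke3, Kf2, Kd2, Kf1, Ke1, Kd1.
White is in check but has 6 legal moves → neither.

neither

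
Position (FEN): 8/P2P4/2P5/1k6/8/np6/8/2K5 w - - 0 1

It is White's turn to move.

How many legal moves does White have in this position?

White to move; king on c1.
In check: no.
Legal moves: Kd2, Kb2, Kd1, d8=Q, d8=R, d8=B, d8=N, a8=Q, a8=R, a8=B, a8=N, c7.
Count: 12.

12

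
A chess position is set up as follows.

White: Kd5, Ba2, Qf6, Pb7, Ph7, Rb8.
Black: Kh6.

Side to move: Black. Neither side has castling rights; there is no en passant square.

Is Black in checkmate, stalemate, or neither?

neither

Black to move; black king on h6.
In check: yes, from the white queen on f6.
King squares — g5: attacked by Qf6; h5: available; g6: attacked by Qf6; g7: attacked by Qf6; h7: available.
Legal moves for Black: Kxh7, Kh5.
Black is in check but has 2 legal moves → neither.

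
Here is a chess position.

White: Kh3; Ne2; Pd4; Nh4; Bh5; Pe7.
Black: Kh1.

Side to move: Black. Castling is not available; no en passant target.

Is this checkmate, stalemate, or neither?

Black to move; black king on h1.
In check: no.
King squares — g1: attacked by Ne2; g2: attacked by Kh3; h2: attacked by Kh3.
Legal moves for Black: none.
Not in check and no legal moves → stalemate.

stalemate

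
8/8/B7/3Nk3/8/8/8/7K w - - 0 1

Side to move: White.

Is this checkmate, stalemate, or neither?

White to move; white king on h1.
In check: no.
Legal moves for White: Bc8, Bb7, Bb5, Bc4, Bd3, Be2, Bf1, Ne7, Nc7, Nf6, Nb6, Nf4, Nb4, Ne3, Nc3, Kh2, Kg2, Kg1.
White has 18 legal moves and is not in check → neither.

neither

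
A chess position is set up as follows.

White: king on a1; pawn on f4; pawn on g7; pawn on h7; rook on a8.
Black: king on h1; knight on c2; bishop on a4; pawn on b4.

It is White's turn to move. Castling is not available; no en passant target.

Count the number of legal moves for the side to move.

3

White to move; king on a1.
In check: yes, from the black knight on c2.
Legal moves: Kb2, Ka2, Kb1.
Count: 3.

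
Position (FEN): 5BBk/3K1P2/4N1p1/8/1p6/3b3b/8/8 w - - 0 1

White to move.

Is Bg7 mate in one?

yes

After Bg7: black king on h8; in check: yes, from the white bishop on g7.
King squares — g7: attacked by Ne6; h7: attacked by Bg8; g8: attacked by Pf7.
Black has no legal moves → checkmate.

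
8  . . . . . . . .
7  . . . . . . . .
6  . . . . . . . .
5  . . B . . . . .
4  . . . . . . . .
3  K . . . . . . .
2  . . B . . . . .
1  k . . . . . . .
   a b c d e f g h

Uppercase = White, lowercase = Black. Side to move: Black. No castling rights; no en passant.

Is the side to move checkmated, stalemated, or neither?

stalemate

Black to move; black king on a1.
In check: no.
King squares — b1: attacked by Bc2; a2: attacked by Ka3; b2: attacked by Ka3.
Legal moves for Black: none.
Not in check and no legal moves → stalemate.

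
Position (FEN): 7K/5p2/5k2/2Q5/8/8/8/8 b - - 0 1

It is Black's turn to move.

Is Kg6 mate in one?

After Kg6: white king on h8; in check: no.
White is not in check, so this cannot be checkmate.

no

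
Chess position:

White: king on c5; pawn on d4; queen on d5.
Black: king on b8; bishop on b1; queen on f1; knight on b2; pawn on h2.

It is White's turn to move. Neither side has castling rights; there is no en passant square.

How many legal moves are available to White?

24

White to move; king on c5.
In check: no.
Legal moves: Qg8+, Qd8+, Qa8+, Qf7, Qd7, Qb7+, Qe6, Qd6+, Qc6, Qh5, Qg5, Qf5, Qe5+, Qe4, Qc4, Qf3, Qb3+, Qg2, Qa2, Qh1, Kd6, Kc6, Kb6, Kb4.
Count: 24.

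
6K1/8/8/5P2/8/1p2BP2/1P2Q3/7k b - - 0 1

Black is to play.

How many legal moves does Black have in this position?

0

Black to move; king on h1.
In check: no.
Legal moves: none.
Count: 0.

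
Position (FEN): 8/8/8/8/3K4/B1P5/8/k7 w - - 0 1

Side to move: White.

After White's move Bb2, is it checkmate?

After Bb2: black king on a1; in check: yes, from the white bishop on b2.
Black has 3 legal replies: Kxb2, Ka2, Kb1.
In check but a legal move exists → not checkmate.

no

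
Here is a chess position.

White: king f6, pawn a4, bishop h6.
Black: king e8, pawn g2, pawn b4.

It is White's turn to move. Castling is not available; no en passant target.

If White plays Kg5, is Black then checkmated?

no

After Kg5: black king on e8; in check: no.
Black is not in check, so this cannot be checkmate.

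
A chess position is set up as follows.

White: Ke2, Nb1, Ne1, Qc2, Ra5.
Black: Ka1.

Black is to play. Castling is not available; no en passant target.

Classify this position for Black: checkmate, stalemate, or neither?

Black to move; black king on a1.
In check: yes, from the white rook on a5.
King squares — b1: attacked by Qc2; a2: attacked by Qc2; b2: attacked by Qc2.
Legal moves for Black: none.
In check with no legal moves → checkmate.

checkmate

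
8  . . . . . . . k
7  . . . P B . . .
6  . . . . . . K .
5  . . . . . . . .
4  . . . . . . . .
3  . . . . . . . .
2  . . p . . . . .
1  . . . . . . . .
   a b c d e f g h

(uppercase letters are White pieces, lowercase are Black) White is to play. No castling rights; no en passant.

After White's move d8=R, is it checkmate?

After d8=R: black king on h8; in check: yes, from the white rook on d8.
King squares — g7: attacked by Kg6; h7: attacked by Kg6; g8: attacked by Rd8.
Black has no legal moves → checkmate.

yes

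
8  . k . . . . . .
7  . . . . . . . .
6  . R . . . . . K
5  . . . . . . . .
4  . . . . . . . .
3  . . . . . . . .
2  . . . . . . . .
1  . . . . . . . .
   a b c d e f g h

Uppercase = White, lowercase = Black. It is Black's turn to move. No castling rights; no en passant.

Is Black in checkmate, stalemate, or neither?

Black to move; black king on b8.
In check: yes, from the white rook on b6.
King squares — a7: available; b7: attacked by Rb6; c7: available; a8: available; c8: available.
Legal moves for Black: Kc8, Ka8, Kc7, Ka7.
Black is in check but has 4 legal moves → neither.

neither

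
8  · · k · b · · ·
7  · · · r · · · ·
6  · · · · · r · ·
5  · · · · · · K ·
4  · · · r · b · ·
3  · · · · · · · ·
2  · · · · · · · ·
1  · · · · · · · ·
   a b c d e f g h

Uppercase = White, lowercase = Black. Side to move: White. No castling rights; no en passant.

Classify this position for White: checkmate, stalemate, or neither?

neither

White to move; white king on g5.
In check: yes, from the black bishop on f4.
Legal moves for White: Kxf6, Kh4, Kg4.
White is in check but has 3 legal moves → neither.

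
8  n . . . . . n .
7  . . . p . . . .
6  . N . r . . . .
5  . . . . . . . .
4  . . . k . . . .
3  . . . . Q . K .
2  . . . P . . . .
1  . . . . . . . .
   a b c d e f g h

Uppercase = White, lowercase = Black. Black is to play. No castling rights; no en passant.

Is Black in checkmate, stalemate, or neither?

Black to move; black king on d4.
In check: yes, from the white queen on e3.
King squares — c3: attacked by Pd2; d3: attacked by Qe3; e3: attacked by Pd2; c4: attacked by Nb6; e4: attacked by Qe3; c5: attacked by Qe3; d5: attacked by Nb6; e5: attacked by Qe3.
Legal moves for Black: none.
In check with no legal moves → checkmate.

checkmate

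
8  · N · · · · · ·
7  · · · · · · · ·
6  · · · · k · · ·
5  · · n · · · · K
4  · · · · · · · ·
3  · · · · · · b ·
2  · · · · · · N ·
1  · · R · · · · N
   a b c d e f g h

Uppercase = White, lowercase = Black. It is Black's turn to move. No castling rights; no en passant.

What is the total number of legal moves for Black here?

Black to move; king on e6.
In check: no.
Legal moves: Kf7, Ke7, Kf6, Kd6, Kf5, Ke5, Kd5, Nd7, Nb7, Na6, Ne4, Na4, Nd3, Nb3, Bxb8, Bc7, Bd6, Be5, Bh4, Bf4, Bh2, Bf2, Be1.
Count: 23.

23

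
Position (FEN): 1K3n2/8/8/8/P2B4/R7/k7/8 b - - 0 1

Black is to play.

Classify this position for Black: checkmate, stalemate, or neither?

neither

Black to move; black king on a2.
In check: yes, from the white rook on a3.
Legal moves for Black: Kxa3, Kb1.
Black is in check but has 2 legal moves → neither.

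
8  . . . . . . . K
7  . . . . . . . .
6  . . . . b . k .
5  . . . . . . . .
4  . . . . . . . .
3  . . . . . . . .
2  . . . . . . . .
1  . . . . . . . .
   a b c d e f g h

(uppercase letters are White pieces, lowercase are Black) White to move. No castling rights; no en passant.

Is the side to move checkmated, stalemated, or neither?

stalemate

White to move; white king on h8.
In check: no.
King squares — g7: attacked by Kg6; h7: attacked by Kg6; g8: attacked by Be6.
Legal moves for White: none.
Not in check and no legal moves → stalemate.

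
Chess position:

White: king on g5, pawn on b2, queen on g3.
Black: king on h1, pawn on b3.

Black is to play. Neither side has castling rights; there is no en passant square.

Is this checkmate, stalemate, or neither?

Black to move; black king on h1.
In check: no.
King squares — g1: attacked by Qg3; g2: attacked by Qg3; h2: attacked by Qg3.
Legal moves for Black: none.
Not in check and no legal moves → stalemate.

stalemate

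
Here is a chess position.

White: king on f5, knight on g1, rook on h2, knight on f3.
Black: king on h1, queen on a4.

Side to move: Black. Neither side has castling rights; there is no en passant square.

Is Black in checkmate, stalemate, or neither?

checkmate

Black to move; black king on h1.
In check: yes, from the white rook on h2.
King squares — g1: attacked by Nf3; g2: attacked by Rh2; h2: attacked by Nf3.
Legal moves for Black: none.
In check with no legal moves → checkmate.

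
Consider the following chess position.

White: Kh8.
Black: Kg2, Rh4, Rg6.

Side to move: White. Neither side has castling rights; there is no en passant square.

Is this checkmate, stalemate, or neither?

White to move; white king on h8.
In check: yes, from the black rook on h4.
King squares — g7: attacked by Rg6; h7: attacked by Rh4; g8: attacked by Rg6.
Legal moves for White: none.
In check with no legal moves → checkmate.

checkmate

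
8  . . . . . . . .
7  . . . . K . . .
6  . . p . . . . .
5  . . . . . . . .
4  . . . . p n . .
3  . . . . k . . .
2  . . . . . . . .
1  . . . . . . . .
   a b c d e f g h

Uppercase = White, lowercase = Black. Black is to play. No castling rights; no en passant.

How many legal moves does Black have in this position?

Black to move; king on e3.
In check: no.
Legal moves: Ng6+, Ne6, Nh5, Nd5+, Nh3, Nd3, Ng2, Ne2, Kd4, Kf3, Kd3, Kf2, Ke2, Kd2, c5.
Count: 15.

15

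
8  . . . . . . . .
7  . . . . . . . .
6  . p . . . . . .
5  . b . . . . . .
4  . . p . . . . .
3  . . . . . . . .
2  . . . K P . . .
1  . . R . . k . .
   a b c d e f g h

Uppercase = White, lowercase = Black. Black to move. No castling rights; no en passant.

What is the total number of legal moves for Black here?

Black to move; king on f1.
In check: yes, from the white rook on c1.
Legal moves: Kg2, Kf2.
Count: 2.

2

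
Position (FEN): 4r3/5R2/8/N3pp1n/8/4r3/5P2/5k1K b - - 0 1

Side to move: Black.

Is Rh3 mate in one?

After Rh3: white king on h1; in check: yes, from the black rook on h3.
King squares — g1: attacked by Kf1; g2: attacked by Kf1; h2: attacked by Rh3.
White has no legal moves → checkmate.

yes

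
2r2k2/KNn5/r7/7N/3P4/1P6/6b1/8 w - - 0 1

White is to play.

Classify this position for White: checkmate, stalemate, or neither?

checkmate

White to move; white king on a7.
In check: yes, from the black rook on a6.
King squares — a6: attacked by Nc7; b6: attacked by Ra6; b7: own knight; a8: attacked by Ra6; b8: attacked by Rc8.
Legal moves for White: none.
In check with no legal moves → checkmate.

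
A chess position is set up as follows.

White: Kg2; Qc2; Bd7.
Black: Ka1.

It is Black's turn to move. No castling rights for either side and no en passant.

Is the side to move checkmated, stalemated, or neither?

Black to move; black king on a1.
In check: no.
King squares — b1: attacked by Qc2; a2: attacked by Qc2; b2: attacked by Qc2.
Legal moves for Black: none.
Not in check and no legal moves → stalemate.

stalemate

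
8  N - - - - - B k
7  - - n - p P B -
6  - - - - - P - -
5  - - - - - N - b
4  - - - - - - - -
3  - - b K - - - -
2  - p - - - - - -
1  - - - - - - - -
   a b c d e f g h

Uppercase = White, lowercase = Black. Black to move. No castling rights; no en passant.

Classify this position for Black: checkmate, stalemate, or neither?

Black to move; black king on h8.
In check: yes, from the white bishop on g7.
King squares — g7: attacked by Nf5; h7: attacked by Bg8; g8: attacked by Pf7.
Legal moves for Black: none.
In check with no legal moves → checkmate.

checkmate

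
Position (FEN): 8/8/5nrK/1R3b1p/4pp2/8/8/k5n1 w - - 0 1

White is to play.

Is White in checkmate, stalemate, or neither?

checkmate

White to move; white king on h6.
In check: yes, from the black rook on g6.
King squares — g5: attacked by Rg6; h5: attacked by Nf6; g6: attacked by Bf5; g7: attacked by Rg6; h7: attacked by Nf6.
Legal moves for White: none.
In check with no legal moves → checkmate.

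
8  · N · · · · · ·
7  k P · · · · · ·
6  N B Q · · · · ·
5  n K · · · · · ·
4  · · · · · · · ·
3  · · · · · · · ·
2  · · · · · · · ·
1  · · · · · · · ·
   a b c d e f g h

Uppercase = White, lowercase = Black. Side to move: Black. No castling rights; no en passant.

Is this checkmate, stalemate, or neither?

checkmate

Black to move; black king on a7.
In check: yes, from the white bishop on b6.
King squares — a6: attacked by Kb5; b6: attacked by Kb5; b7: attacked by Qc6; a8: attacked by Pb7; b8: attacked by Na6.
Legal moves for Black: none.
In check with no legal moves → checkmate.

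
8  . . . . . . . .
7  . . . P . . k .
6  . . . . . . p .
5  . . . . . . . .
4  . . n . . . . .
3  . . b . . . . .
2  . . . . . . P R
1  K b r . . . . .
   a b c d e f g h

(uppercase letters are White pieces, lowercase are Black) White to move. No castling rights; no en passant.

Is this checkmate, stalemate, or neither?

White to move; white king on a1.
In check: yes, from the black bishop on c3.
King squares — b1: attacked by Rc1; a2: attacked by Bb1; b2: attacked by Bc3.
Legal moves for White: none.
In check with no legal moves → checkmate.

checkmate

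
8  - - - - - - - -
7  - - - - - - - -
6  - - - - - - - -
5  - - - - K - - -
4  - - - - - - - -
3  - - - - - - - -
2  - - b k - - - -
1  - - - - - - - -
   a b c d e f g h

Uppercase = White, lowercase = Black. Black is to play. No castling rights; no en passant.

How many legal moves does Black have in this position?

16

Black to move; king on d2.
In check: no.
Legal moves: Ke3, Kd3, Kc3, Ke2, Ke1, Kd1, Kc1, Bh7, Bg6, Bf5, Be4, Ba4, Bd3, Bb3, Bd1, Bb1.
Count: 16.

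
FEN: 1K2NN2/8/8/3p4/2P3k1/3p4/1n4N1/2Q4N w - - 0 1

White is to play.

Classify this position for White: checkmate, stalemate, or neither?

neither

White to move; white king on b8.
In check: no.
Legal moves for White include: Nh7, Nd7, Ng6, Ne6, Ng7, Nc7, Nf6+, Nd6, Kc8, Ka8, Kc7, Kb7, Ka7, Nh4, Nf4, Ne3+, Ne1, Ng3, ... (list truncated; more exist).
White has legal moves and is not in check → neither.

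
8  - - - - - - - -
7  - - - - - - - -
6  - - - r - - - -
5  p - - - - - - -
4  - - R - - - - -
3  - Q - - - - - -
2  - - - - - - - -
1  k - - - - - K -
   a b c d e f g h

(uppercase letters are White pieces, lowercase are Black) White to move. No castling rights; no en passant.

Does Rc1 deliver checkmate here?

After Rc1: black king on a1; in check: yes, from the white rook on c1.
King squares — b1: attacked by Rc1; a2: attacked by Qb3; b2: attacked by Qb3.
Black has no legal moves → checkmate.

yes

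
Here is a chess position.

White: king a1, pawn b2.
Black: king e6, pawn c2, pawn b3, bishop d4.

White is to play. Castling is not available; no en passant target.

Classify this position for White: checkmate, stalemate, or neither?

White to move; white king on a1.
In check: no.
King squares — b1: attacked by Pc2; a2: attacked by Pb3; b2: own pawn.
Legal moves for White: none.
Not in check and no legal moves → stalemate.

stalemate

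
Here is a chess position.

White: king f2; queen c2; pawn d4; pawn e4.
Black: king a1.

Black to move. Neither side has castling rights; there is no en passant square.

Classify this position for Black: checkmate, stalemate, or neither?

stalemate

Black to move; black king on a1.
In check: no.
King squares — b1: attacked by Qc2; a2: attacked by Qc2; b2: attacked by Qc2.
Legal moves for Black: none.
Not in check and no legal moves → stalemate.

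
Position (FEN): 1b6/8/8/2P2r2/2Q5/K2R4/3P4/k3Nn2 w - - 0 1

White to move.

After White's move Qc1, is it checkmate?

yes

After Qc1: black king on a1; in check: yes, from the white queen on c1.
King squares — b1: attacked by Qc1; a2: attacked by Ka3; b2: attacked by Qc1.
Black has no legal moves → checkmate.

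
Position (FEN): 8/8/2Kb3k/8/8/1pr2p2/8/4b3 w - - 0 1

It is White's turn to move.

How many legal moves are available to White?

6

White to move; king on c6.
In check: yes, from the black rook on c3.
Legal moves: Kd7, Kb7, Kxd6, Kb6, Kd5, Kb5.
Count: 6.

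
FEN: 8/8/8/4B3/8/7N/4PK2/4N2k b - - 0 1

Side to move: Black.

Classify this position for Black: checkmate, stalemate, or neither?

Black to move; black king on h1.
In check: no.
King squares — g1: attacked by Kf2; g2: attacked by Ne1; h2: attacked by Be5.
Legal moves for Black: none.
Not in check and no legal moves → stalemate.

stalemate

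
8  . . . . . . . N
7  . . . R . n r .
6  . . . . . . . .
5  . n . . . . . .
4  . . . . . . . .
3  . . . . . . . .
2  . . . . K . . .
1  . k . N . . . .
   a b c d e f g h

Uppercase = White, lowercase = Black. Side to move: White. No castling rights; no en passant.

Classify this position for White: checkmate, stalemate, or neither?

neither

White to move; white king on e2.
In check: no.
Legal moves for White include: Nxf7, Ng6, Rd8, Rxf7, Re7, Rc7, Rb7, Ra7, Rd6, Rd5, Rd4, Rd3, Rd2, Kf3, Ke3, Kd3, Kf2, Kd2, ... (list truncated; more exist).
White has legal moves and is not in check → neither.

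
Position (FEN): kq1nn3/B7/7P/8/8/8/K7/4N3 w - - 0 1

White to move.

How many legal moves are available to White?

White to move; king on a2.
In check: no.
Legal moves: Bxb8, Bb6, Bc5, Bd4, Be3, Bf2, Bg1, Ka3, Ka1, Nf3, Nd3, Ng2, Nc2, h7.
Count: 14.

14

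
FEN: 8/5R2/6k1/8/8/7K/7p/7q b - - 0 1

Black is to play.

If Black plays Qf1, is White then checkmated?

no

After Qf1: white king on h3; in check: yes, from the black queen on f1.
White has 5 legal replies: Kh4, Kg4, Kg3, Kxh2, Rxf1.
In check but a legal move exists → not checkmate.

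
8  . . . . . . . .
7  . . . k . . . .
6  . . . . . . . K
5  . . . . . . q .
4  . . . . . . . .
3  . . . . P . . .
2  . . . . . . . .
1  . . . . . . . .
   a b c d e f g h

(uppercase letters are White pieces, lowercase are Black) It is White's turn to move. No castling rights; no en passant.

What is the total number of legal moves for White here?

2

White to move; king on h6.
In check: yes, from the black queen on g5.
Legal moves: Kh7, Kxg5.
Count: 2.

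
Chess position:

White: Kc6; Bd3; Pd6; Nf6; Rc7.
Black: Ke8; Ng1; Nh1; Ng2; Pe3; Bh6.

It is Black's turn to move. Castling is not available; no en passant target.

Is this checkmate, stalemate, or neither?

Black to move; black king on e8.
In check: yes, from the white knight on f6.
Legal moves for Black: Kf8, Kd8.
Black is in check but has 2 legal moves → neither.

neither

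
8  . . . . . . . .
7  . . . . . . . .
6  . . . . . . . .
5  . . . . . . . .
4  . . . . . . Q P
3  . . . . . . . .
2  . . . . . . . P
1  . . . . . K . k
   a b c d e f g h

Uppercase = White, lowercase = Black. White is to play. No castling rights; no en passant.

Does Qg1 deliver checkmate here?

yes

After Qg1: black king on h1; in check: yes, from the white queen on g1.
King squares — g1: attacked by Kf1; g2: attacked by Kf1; h2: attacked by Qg1.
Black has no legal moves → checkmate.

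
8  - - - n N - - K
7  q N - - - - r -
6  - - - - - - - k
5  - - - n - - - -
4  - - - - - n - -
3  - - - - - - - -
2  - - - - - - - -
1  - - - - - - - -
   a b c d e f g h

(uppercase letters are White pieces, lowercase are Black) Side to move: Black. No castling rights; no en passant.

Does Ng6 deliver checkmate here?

After Ng6: white king on h8; in check: yes, from the black knight on g6.
King squares — g7: attacked by Kh6; h7: attacked by Kh6; g8: attacked by Rg7.
White has no legal moves → checkmate.

yes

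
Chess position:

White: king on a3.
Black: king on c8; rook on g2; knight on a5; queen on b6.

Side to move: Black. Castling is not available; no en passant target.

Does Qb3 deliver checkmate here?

After Qb3: white king on a3; in check: yes, from the black queen on b3.
King squares — a2: attacked by Rg2; b2: attacked by Rg2; b3: attacked by Na5; a4: attacked by Qb3; b4: attacked by Qb3.
White has no legal moves → checkmate.

yes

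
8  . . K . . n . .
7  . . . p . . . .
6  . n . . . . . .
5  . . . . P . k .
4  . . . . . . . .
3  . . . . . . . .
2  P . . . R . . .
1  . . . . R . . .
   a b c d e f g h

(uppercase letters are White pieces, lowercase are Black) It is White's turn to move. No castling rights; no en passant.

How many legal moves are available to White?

White to move; king on c8.
In check: yes, from the black knight on b6.
Legal moves: Kd8, Kb8, Kc7, Kb7.
Count: 4.

4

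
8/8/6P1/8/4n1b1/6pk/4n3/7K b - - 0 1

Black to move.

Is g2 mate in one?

After g2: white king on h1; in check: yes, from the black pawn on g2.
King squares — g1: attacked by Ne2; g2: attacked by Kh3; h2: attacked by Kh3.
White has no legal moves → checkmate.

yes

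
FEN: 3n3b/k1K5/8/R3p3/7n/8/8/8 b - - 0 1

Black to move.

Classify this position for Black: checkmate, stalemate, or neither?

Black to move; black king on a7.
In check: yes, from the white rook on a5.
King squares — a6: attacked by Ra5; b6: attacked by Kc7; b7: attacked by Kc7; a8: attacked by Ra5; b8: attacked by Kc7.
Legal moves for Black: none.
In check with no legal moves → checkmate.

checkmate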